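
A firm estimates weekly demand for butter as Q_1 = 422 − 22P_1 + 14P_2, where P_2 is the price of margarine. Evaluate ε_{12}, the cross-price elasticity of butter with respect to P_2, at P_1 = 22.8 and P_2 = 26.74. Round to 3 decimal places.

1.270

At P_1 = 22.8 and P_2 = 26.74: Q_1 = 294.76.
∂Q_1/∂P_2 = 14.
ε = (∂Q_1/∂P_2)(P_2/Q_1) = 14 × (26.74/294.76) ≈ 1.270.
Since ε > 0, butter and margarine are substitutes.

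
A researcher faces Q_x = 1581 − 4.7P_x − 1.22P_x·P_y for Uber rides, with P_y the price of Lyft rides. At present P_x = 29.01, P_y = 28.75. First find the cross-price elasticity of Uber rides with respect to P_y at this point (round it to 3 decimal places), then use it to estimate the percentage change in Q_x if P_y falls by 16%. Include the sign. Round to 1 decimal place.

At P_x = 29.01, P_y = 28.75: Q_x = 427.127.
∂Q_x/∂P_y = -1.22P_x = -35.3922.
ε = (∂Q_x/∂P_y)(P_y/Q_x) = -35.3922 × 28.75/427.127 ≈ -2.382.
%ΔQ_x ≈ ε × %ΔP_y = -2.382 × (-16%) = 38.1%.

38.1%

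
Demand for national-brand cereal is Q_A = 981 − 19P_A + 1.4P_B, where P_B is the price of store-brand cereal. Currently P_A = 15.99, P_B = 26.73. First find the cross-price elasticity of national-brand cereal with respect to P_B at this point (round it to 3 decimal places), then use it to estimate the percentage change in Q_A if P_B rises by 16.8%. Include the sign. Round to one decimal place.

At P_A = 15.99, P_B = 26.73: Q_A = 714.612.
∂Q_A/∂P_B = 1.4.
ε = (∂Q_A/∂P_B)(P_B/Q_A) = 1.4000 × 26.73/714.612 ≈ 0.052.
%ΔQ_A ≈ ε × %ΔP_B = 0.052 × (16.8%) = 0.9%.

0.9%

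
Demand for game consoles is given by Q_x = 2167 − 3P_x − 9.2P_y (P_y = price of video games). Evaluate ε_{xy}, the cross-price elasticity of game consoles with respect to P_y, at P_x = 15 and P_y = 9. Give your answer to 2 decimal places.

At P_x = 15 and P_y = 9: Q_x = 2039.2.
∂Q_x/∂P_y = -9.2.
ε = (∂Q_x/∂P_y)(P_y/Q_x) = -9.2 × (9/2039.2) ≈ -0.04.

-0.04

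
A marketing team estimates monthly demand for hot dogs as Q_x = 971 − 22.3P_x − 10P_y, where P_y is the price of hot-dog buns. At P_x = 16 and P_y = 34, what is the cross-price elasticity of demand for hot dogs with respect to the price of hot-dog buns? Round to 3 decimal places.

At P_x = 16 and P_y = 34: Q_x = 274.2.
∂Q_x/∂P_y = -10.
ε = (∂Q_x/∂P_y)(P_y/Q_x) = -10 × (34/274.2) ≈ -1.240.

-1.240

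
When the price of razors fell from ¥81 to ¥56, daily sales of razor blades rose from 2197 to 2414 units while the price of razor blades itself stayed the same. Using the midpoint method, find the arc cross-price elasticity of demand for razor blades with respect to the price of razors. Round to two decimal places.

ΔQ_A = 2414 − 2197 = 217; ΔP_B = 56 − 81 = -25.
Midpoints: Q̄_A = 2305.5, P̄_B = 68.50.
ε = (ΔQ_A/Q̄_A)/(ΔP_B/P̄_B) = (217/2305.5)/(-25/68.50) ≈ -0.26.

-0.26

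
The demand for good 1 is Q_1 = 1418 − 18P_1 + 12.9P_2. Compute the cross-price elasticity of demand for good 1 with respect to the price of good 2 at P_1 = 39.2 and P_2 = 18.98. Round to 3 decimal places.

At P_1 = 39.2 and P_2 = 18.98: Q_1 = 957.242.
∂Q_1/∂P_2 = 12.9.
ε = (∂Q_1/∂P_2)(P_2/Q_1) = 12.9 × (18.98/957.242) ≈ 0.256.

0.256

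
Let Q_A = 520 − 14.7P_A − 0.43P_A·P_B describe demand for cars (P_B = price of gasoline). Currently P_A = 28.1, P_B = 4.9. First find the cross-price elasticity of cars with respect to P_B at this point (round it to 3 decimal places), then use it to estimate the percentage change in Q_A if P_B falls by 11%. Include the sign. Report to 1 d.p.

At P_A = 28.1, P_B = 4.9: Q_A = 47.723.
∂Q_A/∂P_B = -0.43P_A = -12.0830.
ε = (∂Q_A/∂P_B)(P_B/Q_A) = -12.0830 × 4.9/47.723 ≈ -1.241.
%ΔQ_A ≈ ε × %ΔP_B = -1.241 × (-11%) = 13.7%.

13.7%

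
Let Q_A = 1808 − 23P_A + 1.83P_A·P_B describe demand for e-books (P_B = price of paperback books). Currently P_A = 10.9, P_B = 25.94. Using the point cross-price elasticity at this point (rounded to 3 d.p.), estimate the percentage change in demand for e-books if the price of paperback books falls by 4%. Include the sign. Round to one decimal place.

-1.0%

At P_A = 10.9, P_B = 25.94: Q_A = 2074.725.
∂Q_A/∂P_B = 1.83P_A = 19.9470.
ε = (∂Q_A/∂P_B)(P_B/Q_A) = 19.9470 × 25.94/2074.725 ≈ 0.249.
%ΔQ_A ≈ ε × %ΔP_B = 0.249 × (-4%) = -1.0%.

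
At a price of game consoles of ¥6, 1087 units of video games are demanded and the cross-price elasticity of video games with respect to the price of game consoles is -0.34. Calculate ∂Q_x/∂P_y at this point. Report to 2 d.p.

-61.60

ε = (∂Q_x/∂P_y)·(P_y/Q_x) ⇒ ∂Q_x/∂P_y = ε·Q_x/P_y = -0.34 × 1087/6 ≈ -61.60.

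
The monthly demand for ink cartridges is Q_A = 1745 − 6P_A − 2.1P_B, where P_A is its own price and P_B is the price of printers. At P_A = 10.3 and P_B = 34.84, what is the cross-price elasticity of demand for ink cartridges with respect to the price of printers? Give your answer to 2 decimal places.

-0.05

At P_A = 10.3 and P_B = 34.84: Q_A = 1610.036.
∂Q_A/∂P_B = -2.1.
ε = (∂Q_A/∂P_B)(P_B/Q_A) = -2.1 × (34.84/1610.036) ≈ -0.05.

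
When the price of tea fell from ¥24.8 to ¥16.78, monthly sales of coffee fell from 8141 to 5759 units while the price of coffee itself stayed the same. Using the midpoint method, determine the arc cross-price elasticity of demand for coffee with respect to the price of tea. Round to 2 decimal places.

0.89

ΔQ_A = 5759 − 8141 = -2382; ΔP_B = 16.78 − 24.8 = -8.02.
Midpoints: Q̄_A = 6950.0, P̄_B = 20.79.
ε = (ΔQ_A/Q̄_A)/(ΔP_B/P̄_B) = (-2382/6950.0)/(-8.02/20.79) ≈ 0.89.
ε > 0: coffee and tea are substitutes.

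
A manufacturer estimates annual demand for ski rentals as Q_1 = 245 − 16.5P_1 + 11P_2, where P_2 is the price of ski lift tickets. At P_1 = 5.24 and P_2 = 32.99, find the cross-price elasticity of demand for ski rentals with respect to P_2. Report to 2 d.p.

At P_1 = 5.24 and P_2 = 32.99: Q_1 = 521.43.
∂Q_1/∂P_2 = 11.
ε = (∂Q_1/∂P_2)(P_2/Q_1) = 11 × (32.99/521.43) ≈ 0.70.

0.70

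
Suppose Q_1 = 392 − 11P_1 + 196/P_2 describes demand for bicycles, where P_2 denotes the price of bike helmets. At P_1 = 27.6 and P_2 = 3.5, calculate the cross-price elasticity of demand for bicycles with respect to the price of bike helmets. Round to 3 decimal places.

-0.388

At P_1 = 27.6 and P_2 = 3.5: Q_1 = 144.4.
∂Q_1/∂P_2 = −196/P_2² = -16.0000.
ε = (∂Q_1/∂P_2)(P_2/Q_1) = -16.0000 × (3.5/144.4) ≈ -0.388.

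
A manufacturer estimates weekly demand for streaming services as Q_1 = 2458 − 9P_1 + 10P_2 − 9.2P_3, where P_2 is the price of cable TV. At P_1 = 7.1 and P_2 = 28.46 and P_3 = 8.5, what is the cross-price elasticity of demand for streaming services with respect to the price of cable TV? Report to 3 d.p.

At P_1 = 7.1 and P_2 = 28.46 and P_3 = 8.5: Q_1 = 2600.5.
∂Q_1/∂P_2 = 10.
ε = (∂Q_1/∂P_2)(P_2/Q_1) = 10 × (28.46/2600.5) ≈ 0.109.

0.109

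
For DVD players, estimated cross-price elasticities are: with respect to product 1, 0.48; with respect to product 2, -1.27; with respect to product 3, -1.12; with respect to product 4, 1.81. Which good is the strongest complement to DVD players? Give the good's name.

Complements have ε < 0. The most negative value is -1.27 (product 2).

product 2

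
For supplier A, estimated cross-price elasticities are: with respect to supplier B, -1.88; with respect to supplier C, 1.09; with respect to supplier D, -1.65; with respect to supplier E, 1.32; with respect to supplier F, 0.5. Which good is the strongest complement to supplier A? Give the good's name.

Complements have ε < 0. The most negative value is -1.88 (supplier B).

supplier B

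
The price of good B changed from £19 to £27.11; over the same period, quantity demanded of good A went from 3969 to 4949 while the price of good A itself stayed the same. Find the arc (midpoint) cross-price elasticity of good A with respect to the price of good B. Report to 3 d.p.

0.625

ΔQ_A = 4949 − 3969 = 980; ΔP_B = 27.11 − 19 = 8.11.
Midpoints: Q̄_A = 4459.0, P̄_B = 23.05.
ε = (ΔQ_A/Q̄_A)/(ΔP_B/P̄_B) = (980/4459.0)/(8.11/23.05) ≈ 0.625.
ε > 0: good A and good B are substitutes.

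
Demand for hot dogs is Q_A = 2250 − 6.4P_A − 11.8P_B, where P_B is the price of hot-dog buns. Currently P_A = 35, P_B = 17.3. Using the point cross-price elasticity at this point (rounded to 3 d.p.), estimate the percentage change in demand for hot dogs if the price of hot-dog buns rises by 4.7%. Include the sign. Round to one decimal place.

At P_A = 35, P_B = 17.3: Q_A = 1821.86.
∂Q_A/∂P_B = -11.8.
ε = (∂Q_A/∂P_B)(P_B/Q_A) = -11.8000 × 17.3/1821.86 ≈ -0.112.
%ΔQ_A ≈ ε × %ΔP_B = -0.112 × (4.7%) = -0.5%.

-0.5%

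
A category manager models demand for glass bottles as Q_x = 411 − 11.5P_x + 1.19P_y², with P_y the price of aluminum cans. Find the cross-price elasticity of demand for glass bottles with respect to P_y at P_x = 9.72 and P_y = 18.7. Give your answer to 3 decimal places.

At P_x = 9.72 and P_y = 18.7: Q_x = 715.351.
∂Q_x/∂P_y = 2.38P_y = 2.38(18.7) = 44.5060.
ε = (∂Q_x/∂P_y)(P_y/Q_x) = 44.5060 × (18.7/715.351) ≈ 1.163.
ε > 0: substitutes.

1.163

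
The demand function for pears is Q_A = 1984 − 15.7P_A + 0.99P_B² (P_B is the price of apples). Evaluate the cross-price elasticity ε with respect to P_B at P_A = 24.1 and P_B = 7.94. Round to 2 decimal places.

0.07

At P_A = 24.1 and P_B = 7.94: Q_A = 1668.043.
∂Q_A/∂P_B = 1.98P_B = 1.98(7.94) = 15.7212.
ε = (∂Q_A/∂P_B)(P_B/Q_A) = 15.7212 × (7.94/1668.043) ≈ 0.07.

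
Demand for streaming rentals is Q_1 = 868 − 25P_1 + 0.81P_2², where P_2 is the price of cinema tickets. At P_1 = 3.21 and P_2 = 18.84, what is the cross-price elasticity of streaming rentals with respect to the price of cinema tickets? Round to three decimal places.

At P_1 = 3.21 and P_2 = 18.84: Q_1 = 1075.256.
∂Q_1/∂P_2 = 1.62P_2 = 1.62(18.84) = 30.5208.
ε = (∂Q_1/∂P_2)(P_2/Q_1) = 30.5208 × (18.84/1075.256) ≈ 0.535.
ε > 0: substitutes.

0.535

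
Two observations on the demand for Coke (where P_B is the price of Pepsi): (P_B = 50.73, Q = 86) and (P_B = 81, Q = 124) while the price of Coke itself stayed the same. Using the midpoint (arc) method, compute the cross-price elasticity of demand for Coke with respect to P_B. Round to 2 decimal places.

ΔQ_A = 124 − 86 = 38; ΔP_B = 81 − 50.73 = 30.27.
Midpoints: Q̄_A = 105.0, P̄_B = 65.86.
ε = (ΔQ_A/Q̄_A)/(ΔP_B/P̄_B) = (38/105.0)/(30.27/65.86) ≈ 0.79.

0.79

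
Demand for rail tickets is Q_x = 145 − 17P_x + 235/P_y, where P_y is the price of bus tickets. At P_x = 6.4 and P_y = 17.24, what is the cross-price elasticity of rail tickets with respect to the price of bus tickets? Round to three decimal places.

-0.274

At P_x = 6.4 and P_y = 17.24: Q_x = 49.831.
∂Q_x/∂P_y = −235/P_y² = -0.7907.
ε = (∂Q_x/∂P_y)(P_y/Q_x) = -0.7907 × (17.24/49.831) ≈ -0.274.
ε < 0: complements.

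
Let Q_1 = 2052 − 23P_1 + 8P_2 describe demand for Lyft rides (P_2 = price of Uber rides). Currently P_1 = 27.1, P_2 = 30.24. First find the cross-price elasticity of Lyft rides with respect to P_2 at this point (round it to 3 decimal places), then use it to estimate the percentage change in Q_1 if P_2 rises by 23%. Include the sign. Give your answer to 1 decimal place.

At P_1 = 27.1, P_2 = 30.24: Q_1 = 1670.62.
∂Q_1/∂P_2 = 8.
ε = (∂Q_1/∂P_2)(P_2/Q_1) = 8.0000 × 30.24/1670.62 ≈ 0.145.
%ΔQ_1 ≈ ε × %ΔP_2 = 0.145 × (23%) = 3.3%.

3.3%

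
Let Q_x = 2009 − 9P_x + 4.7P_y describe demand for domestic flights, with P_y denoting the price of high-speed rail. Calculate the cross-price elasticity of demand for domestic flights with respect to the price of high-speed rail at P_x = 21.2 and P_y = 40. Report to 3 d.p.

At P_x = 21.2 and P_y = 40: Q_x = 2006.2.
∂Q_x/∂P_y = 4.7.
ε = (∂Q_x/∂P_y)(P_y/Q_x) = 4.7 × (40/2006.2) ≈ 0.094.

0.094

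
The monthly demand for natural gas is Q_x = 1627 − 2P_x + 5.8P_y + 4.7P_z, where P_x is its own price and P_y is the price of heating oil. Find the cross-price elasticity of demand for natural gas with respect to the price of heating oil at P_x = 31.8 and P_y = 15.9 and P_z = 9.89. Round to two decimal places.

At P_x = 31.8 and P_y = 15.9 and P_z = 9.89: Q_x = 1702.103.
∂Q_x/∂P_y = 5.8.
ε = (∂Q_x/∂P_y)(P_y/Q_x) = 5.8 × (15.9/1702.103) ≈ 0.05.

0.05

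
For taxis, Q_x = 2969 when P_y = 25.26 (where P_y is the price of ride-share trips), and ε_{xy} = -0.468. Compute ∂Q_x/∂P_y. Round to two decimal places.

-55.01

ε = (∂Q_x/∂P_y)·(P_y/Q_x) ⇒ ∂Q_x/∂P_y = ε·Q_x/P_y = -0.468 × 2969/25.26 ≈ -55.01.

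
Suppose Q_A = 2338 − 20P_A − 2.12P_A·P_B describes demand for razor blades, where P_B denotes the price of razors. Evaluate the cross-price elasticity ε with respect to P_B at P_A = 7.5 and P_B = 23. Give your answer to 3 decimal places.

At P_A = 7.5 and P_B = 23: Q_A = 1822.3.
∂Q_A/∂P_B = -2.12P_A = -2.12(7.5) = -15.9000.
ε = (∂Q_A/∂P_B)(P_B/Q_A) = -15.9000 × (23/1822.3) ≈ -0.201.

-0.201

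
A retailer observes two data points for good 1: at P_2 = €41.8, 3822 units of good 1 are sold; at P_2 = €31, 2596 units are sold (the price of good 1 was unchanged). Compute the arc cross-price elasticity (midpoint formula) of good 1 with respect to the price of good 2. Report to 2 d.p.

1.29

ΔQ_1 = 2596 − 3822 = -1226; ΔP_2 = 31 − 41.8 = -10.8.
Midpoints: Q̄_1 = 3209.0, P̄_2 = 36.40.
ε = (ΔQ_1/Q̄_1)/(ΔP_2/P̄_2) = (-1226/3209.0)/(-10.8/36.40) ≈ 1.29.
ε > 0: good 1 and good 2 are substitutes.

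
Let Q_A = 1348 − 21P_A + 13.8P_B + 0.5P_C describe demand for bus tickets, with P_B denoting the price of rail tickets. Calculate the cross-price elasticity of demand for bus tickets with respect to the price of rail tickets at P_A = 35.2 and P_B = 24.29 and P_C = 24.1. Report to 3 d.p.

0.351

At P_A = 35.2 and P_B = 24.29 and P_C = 24.1: Q_A = 956.052.
∂Q_A/∂P_B = 13.8.
ε = (∂Q_A/∂P_B)(P_B/Q_A) = 13.8 × (24.29/956.052) ≈ 0.351.
Since ε > 0, bus tickets and rail tickets are substitutes.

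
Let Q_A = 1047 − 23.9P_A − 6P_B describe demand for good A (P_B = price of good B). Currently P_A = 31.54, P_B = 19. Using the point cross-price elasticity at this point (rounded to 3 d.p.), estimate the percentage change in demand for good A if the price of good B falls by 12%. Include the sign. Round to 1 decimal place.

At P_A = 31.54, P_B = 19: Q_A = 179.194.
∂Q_A/∂P_B = -6.
ε = (∂Q_A/∂P_B)(P_B/Q_A) = -6.0000 × 19/179.194 ≈ -0.636.
%ΔQ_A ≈ ε × %ΔP_B = -0.636 × (-12%) = 7.6%.

7.6%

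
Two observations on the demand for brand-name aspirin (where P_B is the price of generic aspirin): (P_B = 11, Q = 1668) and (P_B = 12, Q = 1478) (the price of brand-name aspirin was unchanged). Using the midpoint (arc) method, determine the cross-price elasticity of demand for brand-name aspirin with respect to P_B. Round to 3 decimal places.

ΔQ_A = 1478 − 1668 = -190; ΔP_B = 12 − 11 = 1.
Midpoints: Q̄_A = 1573.0, P̄_B = 11.50.
ε = (ΔQ_A/Q̄_A)/(ΔP_B/P̄_B) = (-190/1573.0)/(1/11.50) ≈ -1.389.

-1.389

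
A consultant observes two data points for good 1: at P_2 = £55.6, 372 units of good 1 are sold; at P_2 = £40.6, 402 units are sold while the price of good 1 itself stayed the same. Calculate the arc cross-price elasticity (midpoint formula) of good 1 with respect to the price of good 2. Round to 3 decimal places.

ΔQ_1 = 402 − 372 = 30; ΔP_2 = 40.6 − 55.6 = -15.
Midpoints: Q̄_1 = 387.0, P̄_2 = 48.10.
ε = (ΔQ_1/Q̄_1)/(ΔP_2/P̄_2) = (30/387.0)/(-15/48.10) ≈ -0.249.

-0.249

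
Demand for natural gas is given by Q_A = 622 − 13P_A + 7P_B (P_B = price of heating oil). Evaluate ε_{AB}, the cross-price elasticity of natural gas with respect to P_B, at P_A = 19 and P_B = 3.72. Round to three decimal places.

0.065

At P_A = 19 and P_B = 3.72: Q_A = 401.04.
∂Q_A/∂P_B = 7.
ε = (∂Q_A/∂P_B)(P_B/Q_A) = 7 × (3.72/401.04) ≈ 0.065.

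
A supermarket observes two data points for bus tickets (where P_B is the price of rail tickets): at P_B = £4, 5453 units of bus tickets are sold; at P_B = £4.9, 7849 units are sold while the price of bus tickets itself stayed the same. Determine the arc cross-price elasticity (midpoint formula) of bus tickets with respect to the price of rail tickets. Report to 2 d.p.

1.78

ΔQ_A = 7849 − 5453 = 2396; ΔP_B = 4.9 − 4 = 0.9.
Midpoints: Q̄_A = 6651.0, P̄_B = 4.45.
ε = (ΔQ_A/Q̄_A)/(ΔP_B/P̄_B) = (2396/6651.0)/(0.9/4.45) ≈ 1.78.
ε > 0: bus tickets and rail tickets are substitutes.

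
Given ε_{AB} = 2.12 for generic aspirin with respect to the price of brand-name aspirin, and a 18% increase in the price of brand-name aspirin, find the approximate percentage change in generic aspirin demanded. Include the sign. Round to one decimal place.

%ΔQ ≈ ε × %ΔP of brand-name aspirin = 2.12 × (18%) = 38.2%.

38.2%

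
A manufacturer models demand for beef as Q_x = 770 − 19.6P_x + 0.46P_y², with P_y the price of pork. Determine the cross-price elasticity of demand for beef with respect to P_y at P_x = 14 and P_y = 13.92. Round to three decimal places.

0.305

At P_x = 14 and P_y = 13.92: Q_x = 584.733.
∂Q_x/∂P_y = 0.92P_y = 0.92(13.92) = 12.8064.
ε = (∂Q_x/∂P_y)(P_y/Q_x) = 12.8064 × (13.92/584.733) ≈ 0.305.
ε > 0: substitutes.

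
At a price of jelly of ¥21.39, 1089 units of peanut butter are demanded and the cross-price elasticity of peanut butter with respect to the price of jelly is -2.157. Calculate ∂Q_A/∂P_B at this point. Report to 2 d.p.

-109.82

ε = (∂Q_A/∂P_B)·(P_B/Q_A) ⇒ ∂Q_A/∂P_B = ε·Q_A/P_B = -2.157 × 1089/21.39 ≈ -109.82.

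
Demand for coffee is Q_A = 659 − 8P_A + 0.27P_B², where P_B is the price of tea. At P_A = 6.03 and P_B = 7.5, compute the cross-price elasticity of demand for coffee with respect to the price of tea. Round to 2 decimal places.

At P_A = 6.03 and P_B = 7.5: Q_A = 625.947.
∂Q_A/∂P_B = 0.54P_B = 0.54(7.5) = 4.0500.
ε = (∂Q_A/∂P_B)(P_B/Q_A) = 4.0500 × (7.5/625.947) ≈ 0.05.
ε > 0: substitutes.

0.05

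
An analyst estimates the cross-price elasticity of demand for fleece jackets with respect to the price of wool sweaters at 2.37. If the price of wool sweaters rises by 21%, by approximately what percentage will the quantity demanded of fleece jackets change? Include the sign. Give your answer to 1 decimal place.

%ΔQ ≈ ε × %ΔP of wool sweaters = 2.37 × (21%) = 49.8%.

49.8%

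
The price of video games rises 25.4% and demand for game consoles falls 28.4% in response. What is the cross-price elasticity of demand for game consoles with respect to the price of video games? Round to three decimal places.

ε = (%ΔQ of game consoles) / (%ΔP of video games) = (-28.4%) / (25.4%) ≈ -1.118.

-1.118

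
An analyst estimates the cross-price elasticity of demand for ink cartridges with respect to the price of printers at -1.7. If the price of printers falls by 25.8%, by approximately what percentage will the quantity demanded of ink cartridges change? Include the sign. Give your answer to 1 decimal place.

43.9%

%ΔQ ≈ ε × %ΔP of printers = -1.7 × (-25.8%) = 43.9%.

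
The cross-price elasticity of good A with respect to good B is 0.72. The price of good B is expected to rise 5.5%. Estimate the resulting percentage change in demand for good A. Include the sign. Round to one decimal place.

4.0%

%ΔQ ≈ ε × %ΔP of good B = 0.72 × (5.5%) = 4.0%.
Demand for good A rises by about 4.0%.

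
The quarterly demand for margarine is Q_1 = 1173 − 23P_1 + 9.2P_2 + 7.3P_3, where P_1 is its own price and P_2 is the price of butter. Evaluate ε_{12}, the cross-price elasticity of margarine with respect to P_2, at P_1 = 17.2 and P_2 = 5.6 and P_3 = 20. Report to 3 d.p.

At P_1 = 17.2 and P_2 = 5.6 and P_3 = 20: Q_1 = 974.92.
∂Q_1/∂P_2 = 9.2.
ε = (∂Q_1/∂P_2)(P_2/Q_1) = 9.2 × (5.6/974.92) ≈ 0.053.
Since ε > 0, margarine and butter are substitutes.

0.053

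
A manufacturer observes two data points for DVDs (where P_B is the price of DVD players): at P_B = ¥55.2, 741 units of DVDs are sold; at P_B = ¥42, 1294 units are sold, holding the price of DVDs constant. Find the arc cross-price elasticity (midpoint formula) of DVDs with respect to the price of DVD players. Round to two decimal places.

-2.00

ΔQ_A = 1294 − 741 = 553; ΔP_B = 42 − 55.2 = -13.2.
Midpoints: Q̄_A = 1017.5, P̄_B = 48.60.
ε = (ΔQ_A/Q̄_A)/(ΔP_B/P̄_B) = (553/1017.5)/(-13.2/48.60) ≈ -2.00.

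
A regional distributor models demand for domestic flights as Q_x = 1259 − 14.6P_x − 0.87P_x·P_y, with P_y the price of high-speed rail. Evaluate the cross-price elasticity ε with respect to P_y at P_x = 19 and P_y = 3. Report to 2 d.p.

At P_x = 19 and P_y = 3: Q_x = 932.01.
∂Q_x/∂P_y = -0.87P_x = -0.87(19) = -16.5300.
ε = (∂Q_x/∂P_y)(P_y/Q_x) = -16.5300 × (3/932.01) ≈ -0.05.
ε < 0: complements.

-0.05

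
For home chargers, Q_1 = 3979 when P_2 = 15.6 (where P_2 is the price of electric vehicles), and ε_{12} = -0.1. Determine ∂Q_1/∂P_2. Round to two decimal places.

ε = (∂Q_1/∂P_2)·(P_2/Q_1) ⇒ ∂Q_1/∂P_2 = ε·Q_1/P_2 = -0.1 × 3979/15.6 ≈ -25.51.

-25.51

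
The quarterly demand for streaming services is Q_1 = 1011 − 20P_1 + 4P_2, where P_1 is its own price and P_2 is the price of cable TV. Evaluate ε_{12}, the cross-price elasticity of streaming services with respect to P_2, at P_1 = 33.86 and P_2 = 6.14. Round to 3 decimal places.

0.069

At P_1 = 33.86 and P_2 = 6.14: Q_1 = 358.36.
∂Q_1/∂P_2 = 4.
ε = (∂Q_1/∂P_2)(P_2/Q_1) = 4 × (6.14/358.36) ≈ 0.069.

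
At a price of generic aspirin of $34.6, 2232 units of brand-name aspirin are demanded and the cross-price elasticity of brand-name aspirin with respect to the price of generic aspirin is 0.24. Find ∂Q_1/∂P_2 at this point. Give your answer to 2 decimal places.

ε = (∂Q_1/∂P_2)·(P_2/Q_1) ⇒ ∂Q_1/∂P_2 = ε·Q_1/P_2 = 0.24 × 2232/34.6 ≈ 15.48.

15.48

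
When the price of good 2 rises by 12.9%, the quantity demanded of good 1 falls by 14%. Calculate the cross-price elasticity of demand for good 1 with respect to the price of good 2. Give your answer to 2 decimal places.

ε = (%ΔQ of good 1) / (%ΔP of good 2) = (-14%) / (12.9%) ≈ -1.09.

-1.09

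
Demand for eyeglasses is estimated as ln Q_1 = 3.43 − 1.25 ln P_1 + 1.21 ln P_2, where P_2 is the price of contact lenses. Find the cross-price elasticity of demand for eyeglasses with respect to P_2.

In a log-linear (constant-elasticity) demand function, the coefficient on ln P_2 is the cross-price elasticity.
ε = 1.21. Positive, so eyeglasses and contact lenses are substitutes.

1.21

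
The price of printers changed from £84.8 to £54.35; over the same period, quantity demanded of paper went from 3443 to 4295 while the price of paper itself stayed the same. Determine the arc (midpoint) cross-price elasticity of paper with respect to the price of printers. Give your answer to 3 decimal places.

-0.503

ΔQ_A = 4295 − 3443 = 852; ΔP_B = 54.35 − 84.8 = -30.45.
Midpoints: Q̄_A = 3869.0, P̄_B = 69.58.
ε = (ΔQ_A/Q̄_A)/(ΔP_B/P̄_B) = (852/3869.0)/(-30.45/69.58) ≈ -0.503.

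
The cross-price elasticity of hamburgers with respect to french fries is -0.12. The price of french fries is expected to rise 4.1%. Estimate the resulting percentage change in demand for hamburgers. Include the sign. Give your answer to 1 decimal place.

-0.5%

%ΔQ ≈ ε × %ΔP of french fries = -0.12 × (4.1%) = -0.5%.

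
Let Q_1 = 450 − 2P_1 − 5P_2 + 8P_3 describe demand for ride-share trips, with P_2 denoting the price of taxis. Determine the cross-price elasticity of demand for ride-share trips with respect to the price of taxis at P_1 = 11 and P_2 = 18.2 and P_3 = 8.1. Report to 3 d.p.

At P_1 = 11 and P_2 = 18.2 and P_3 = 8.1: Q_1 = 401.8.
∂Q_1/∂P_2 = -5.
ε = (∂Q_1/∂P_2)(P_2/Q_1) = -5 × (18.2/401.8) ≈ -0.226.
Since ε < 0, ride-share trips and taxis are complements.

-0.226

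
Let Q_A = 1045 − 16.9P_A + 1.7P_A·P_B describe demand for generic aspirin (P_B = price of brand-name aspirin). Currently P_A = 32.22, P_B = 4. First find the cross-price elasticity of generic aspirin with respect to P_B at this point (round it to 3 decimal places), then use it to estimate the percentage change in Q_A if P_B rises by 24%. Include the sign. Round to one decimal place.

At P_A = 32.22, P_B = 4: Q_A = 719.578.
∂Q_A/∂P_B = 1.7P_A = 54.7740.
ε = (∂Q_A/∂P_B)(P_B/Q_A) = 54.7740 × 4/719.578 ≈ 0.304.
%ΔQ_A ≈ ε × %ΔP_B = 0.304 × (24%) = 7.3%.

7.3%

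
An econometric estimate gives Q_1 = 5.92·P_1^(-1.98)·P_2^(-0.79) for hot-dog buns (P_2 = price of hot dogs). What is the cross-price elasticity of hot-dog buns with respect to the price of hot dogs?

In a log-linear (constant-elasticity) demand function, the coefficient on the exponent of P_2 is the cross-price elasticity.
ε = -0.79. Negative, so hot-dog buns and hot dogs are complements.

-0.79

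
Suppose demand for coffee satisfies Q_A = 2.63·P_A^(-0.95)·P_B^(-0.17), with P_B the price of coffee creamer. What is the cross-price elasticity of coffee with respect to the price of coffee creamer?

-0.17

In a log-linear (constant-elasticity) demand function, the coefficient on the exponent of P_B is the cross-price elasticity.
ε = -0.17. Negative, so coffee and coffee creamer are complements.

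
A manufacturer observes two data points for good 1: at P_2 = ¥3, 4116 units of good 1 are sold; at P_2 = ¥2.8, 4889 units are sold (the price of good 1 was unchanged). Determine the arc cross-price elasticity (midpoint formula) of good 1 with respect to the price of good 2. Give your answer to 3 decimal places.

-2.489

ΔQ_1 = 4889 − 4116 = 773; ΔP_2 = 2.8 − 3 = -0.2.
Midpoints: Q̄_1 = 4502.5, P̄_2 = 2.90.
ε = (ΔQ_1/Q̄_1)/(ΔP_2/P̄_2) = (773/4502.5)/(-0.2/2.90) ≈ -2.489.
ε < 0: good 1 and good 2 are complements.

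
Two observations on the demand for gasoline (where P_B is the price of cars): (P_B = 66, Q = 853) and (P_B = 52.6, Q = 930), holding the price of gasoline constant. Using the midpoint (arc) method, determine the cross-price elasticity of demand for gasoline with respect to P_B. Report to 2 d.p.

ΔQ_A = 930 − 853 = 77; ΔP_B = 52.6 − 66 = -13.4.
Midpoints: Q̄_A = 891.5, P̄_B = 59.30.
ε = (ΔQ_A/Q̄_A)/(ΔP_B/P̄_B) = (77/891.5)/(-13.4/59.30) ≈ -0.38.
ε < 0: gasoline and cars are complements.

-0.38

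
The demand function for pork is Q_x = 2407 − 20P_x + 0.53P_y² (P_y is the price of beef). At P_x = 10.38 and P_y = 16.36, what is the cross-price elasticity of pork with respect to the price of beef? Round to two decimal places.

At P_x = 10.38 and P_y = 16.36: Q_x = 2341.254.
∂Q_x/∂P_y = 1.06P_y = 1.06(16.36) = 17.3416.
ε = (∂Q_x/∂P_y)(P_y/Q_x) = 17.3416 × (16.36/2341.254) ≈ 0.12.

0.12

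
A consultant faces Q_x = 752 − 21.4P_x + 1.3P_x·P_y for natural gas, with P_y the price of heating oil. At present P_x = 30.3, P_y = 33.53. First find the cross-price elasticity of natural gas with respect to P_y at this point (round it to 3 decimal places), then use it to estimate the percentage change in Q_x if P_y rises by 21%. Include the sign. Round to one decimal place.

19.5%

At P_x = 30.3, P_y = 33.53: Q_x = 1424.327.
∂Q_x/∂P_y = 1.3P_x = 39.3900.
ε = (∂Q_x/∂P_y)(P_y/Q_x) = 39.3900 × 33.53/1424.327 ≈ 0.927.
%ΔQ_x ≈ ε × %ΔP_y = 0.927 × (21%) = 19.5%.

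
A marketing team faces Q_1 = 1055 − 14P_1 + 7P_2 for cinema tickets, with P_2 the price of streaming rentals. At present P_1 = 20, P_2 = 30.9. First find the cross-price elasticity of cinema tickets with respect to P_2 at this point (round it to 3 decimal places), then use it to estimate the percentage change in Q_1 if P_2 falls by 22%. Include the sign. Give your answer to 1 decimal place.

-4.8%

At P_1 = 20, P_2 = 30.9: Q_1 = 991.3.
∂Q_1/∂P_2 = 7.
ε = (∂Q_1/∂P_2)(P_2/Q_1) = 7.0000 × 30.9/991.3 ≈ 0.218.
%ΔQ_1 ≈ ε × %ΔP_2 = 0.218 × (-22%) = -4.8%.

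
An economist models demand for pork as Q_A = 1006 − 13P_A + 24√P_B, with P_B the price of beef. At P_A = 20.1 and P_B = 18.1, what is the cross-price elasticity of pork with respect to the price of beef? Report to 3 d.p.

At P_A = 20.1 and P_B = 18.1: Q_A = 846.806.
∂Q_A/∂P_B = 24/(2√P_B) = 24/(2√18.1) = 2.8206.
ε = (∂Q_A/∂P_B)(P_B/Q_A) = 2.8206 × (18.1/846.806) ≈ 0.060.
ε > 0: substitutes.

0.060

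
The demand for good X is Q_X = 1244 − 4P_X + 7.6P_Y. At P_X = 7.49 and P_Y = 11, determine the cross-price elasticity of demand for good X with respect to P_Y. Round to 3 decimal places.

0.064

At P_X = 7.49 and P_Y = 11: Q_X = 1297.64.
∂Q_X/∂P_Y = 7.6.
ε = (∂Q_X/∂P_Y)(P_Y/Q_X) = 7.6 × (11/1297.64) ≈ 0.064.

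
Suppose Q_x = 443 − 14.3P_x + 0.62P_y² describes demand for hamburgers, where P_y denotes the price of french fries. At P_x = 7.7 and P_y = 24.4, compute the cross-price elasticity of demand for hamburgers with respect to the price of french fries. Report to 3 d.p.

At P_x = 7.7 and P_y = 24.4: Q_x = 702.013.
∂Q_x/∂P_y = 1.24P_y = 1.24(24.4) = 30.2560.
ε = (∂Q_x/∂P_y)(P_y/Q_x) = 30.2560 × (24.4/702.013) ≈ 1.052.
ε > 0: substitutes.

1.052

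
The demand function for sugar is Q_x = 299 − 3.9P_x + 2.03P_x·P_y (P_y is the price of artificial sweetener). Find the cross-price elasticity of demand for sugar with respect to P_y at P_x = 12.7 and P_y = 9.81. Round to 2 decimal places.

At P_x = 12.7 and P_y = 9.81: Q_x = 502.382.
∂Q_x/∂P_y = 2.03P_x = 2.03(12.7) = 25.7810.
ε = (∂Q_x/∂P_y)(P_y/Q_x) = 25.7810 × (9.81/502.382) ≈ 0.50.
ε > 0: substitutes.

0.50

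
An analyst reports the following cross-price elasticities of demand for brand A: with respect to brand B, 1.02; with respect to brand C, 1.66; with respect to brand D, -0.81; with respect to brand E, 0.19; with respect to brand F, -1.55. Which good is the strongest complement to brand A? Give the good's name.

brand F

Complements have ε < 0. The most negative value is -1.55 (brand F).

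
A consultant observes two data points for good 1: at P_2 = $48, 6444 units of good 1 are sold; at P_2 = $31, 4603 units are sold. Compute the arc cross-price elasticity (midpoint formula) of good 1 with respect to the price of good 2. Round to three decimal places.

ΔQ_1 = 4603 − 6444 = -1841; ΔP_2 = 31 − 48 = -17.
Midpoints: Q̄_1 = 5523.5, P̄_2 = 39.50.
ε = (ΔQ_1/Q̄_1)/(ΔP_2/P̄_2) = (-1841/5523.5)/(-17/39.50) ≈ 0.774.

0.774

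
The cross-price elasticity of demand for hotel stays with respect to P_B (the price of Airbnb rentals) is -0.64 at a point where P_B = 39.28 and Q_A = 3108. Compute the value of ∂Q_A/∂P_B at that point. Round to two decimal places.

-50.64

ε = (∂Q_A/∂P_B)·(P_B/Q_A) ⇒ ∂Q_A/∂P_B = ε·Q_A/P_B = -0.64 × 3108/39.28 ≈ -50.64.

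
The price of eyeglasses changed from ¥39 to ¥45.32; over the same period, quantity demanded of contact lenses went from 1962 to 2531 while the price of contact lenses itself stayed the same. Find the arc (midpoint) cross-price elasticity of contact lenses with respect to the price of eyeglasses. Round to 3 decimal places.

1.690

ΔQ_A = 2531 − 1962 = 569; ΔP_B = 45.32 − 39 = 6.32.
Midpoints: Q̄_A = 2246.5, P̄_B = 42.16.
ε = (ΔQ_A/Q̄_A)/(ΔP_B/P̄_B) = (569/2246.5)/(6.32/42.16) ≈ 1.690.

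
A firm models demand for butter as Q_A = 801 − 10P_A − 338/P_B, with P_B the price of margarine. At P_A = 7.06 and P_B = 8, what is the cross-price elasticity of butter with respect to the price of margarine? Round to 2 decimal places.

0.06

At P_A = 7.06 and P_B = 8: Q_A = 688.15.
∂Q_A/∂P_B = 338/P_B² = 5.2812.
ε = (∂Q_A/∂P_B)(P_B/Q_A) = 5.2812 × (8/688.15) ≈ 0.06.
ε > 0: substitutes.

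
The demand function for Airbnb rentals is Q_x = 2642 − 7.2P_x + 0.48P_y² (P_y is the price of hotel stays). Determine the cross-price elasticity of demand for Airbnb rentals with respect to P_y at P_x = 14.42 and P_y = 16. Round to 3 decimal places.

At P_x = 14.42 and P_y = 16: Q_x = 2661.056.
∂Q_x/∂P_y = 0.96P_y = 0.96(16) = 15.3600.
ε = (∂Q_x/∂P_y)(P_y/Q_x) = 15.3600 × (16/2661.056) ≈ 0.092.

0.092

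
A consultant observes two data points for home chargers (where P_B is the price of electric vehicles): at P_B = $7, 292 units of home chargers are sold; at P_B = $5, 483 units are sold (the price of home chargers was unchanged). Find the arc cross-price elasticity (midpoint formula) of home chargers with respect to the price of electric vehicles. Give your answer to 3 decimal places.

-1.479

ΔQ_A = 483 − 292 = 191; ΔP_B = 5 − 7 = -2.
Midpoints: Q̄_A = 387.5, P̄_B = 6.00.
ε = (ΔQ_A/Q̄_A)/(ΔP_B/P̄_B) = (191/387.5)/(-2/6.00) ≈ -1.479.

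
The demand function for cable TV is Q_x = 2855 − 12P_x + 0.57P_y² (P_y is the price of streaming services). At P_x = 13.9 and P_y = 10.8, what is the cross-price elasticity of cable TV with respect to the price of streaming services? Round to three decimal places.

0.048

At P_x = 13.9 and P_y = 10.8: Q_x = 2754.685.
∂Q_x/∂P_y = 1.14P_y = 1.14(10.8) = 12.3120.
ε = (∂Q_x/∂P_y)(P_y/Q_x) = 12.3120 × (10.8/2754.685) ≈ 0.048.
ε > 0: substitutes.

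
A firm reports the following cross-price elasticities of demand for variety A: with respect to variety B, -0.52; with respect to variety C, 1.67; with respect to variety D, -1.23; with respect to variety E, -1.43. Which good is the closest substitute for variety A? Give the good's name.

variety C

Substitutes have ε > 0. Among the positive values, 1.67 (variety C) is largest.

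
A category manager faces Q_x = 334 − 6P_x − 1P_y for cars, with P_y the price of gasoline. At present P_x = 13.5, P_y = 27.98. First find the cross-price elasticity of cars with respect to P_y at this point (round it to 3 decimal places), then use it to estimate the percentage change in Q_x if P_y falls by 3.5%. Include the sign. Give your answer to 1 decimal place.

At P_x = 13.5, P_y = 27.98: Q_x = 225.02.
∂Q_x/∂P_y = -1.
ε = (∂Q_x/∂P_y)(P_y/Q_x) = -1.0000 × 27.98/225.02 ≈ -0.124.
%ΔQ_x ≈ ε × %ΔP_y = -0.124 × (-3.5%) = 0.4%.

0.4%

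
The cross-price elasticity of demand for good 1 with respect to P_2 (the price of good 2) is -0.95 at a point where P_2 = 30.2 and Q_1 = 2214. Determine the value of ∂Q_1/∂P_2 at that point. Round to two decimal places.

-69.65

ε = (∂Q_1/∂P_2)·(P_2/Q_1) ⇒ ∂Q_1/∂P_2 = ε·Q_1/P_2 = -0.95 × 2214/30.2 ≈ -69.65.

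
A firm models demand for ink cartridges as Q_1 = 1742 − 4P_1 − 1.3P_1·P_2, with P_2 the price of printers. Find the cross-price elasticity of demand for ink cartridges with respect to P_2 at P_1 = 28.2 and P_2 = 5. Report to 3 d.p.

-0.127

At P_1 = 28.2 and P_2 = 5: Q_1 = 1445.9.
∂Q_1/∂P_2 = -1.3P_1 = -1.3(28.2) = -36.6600.
ε = (∂Q_1/∂P_2)(P_2/Q_1) = -36.6600 × (5/1445.9) ≈ -0.127.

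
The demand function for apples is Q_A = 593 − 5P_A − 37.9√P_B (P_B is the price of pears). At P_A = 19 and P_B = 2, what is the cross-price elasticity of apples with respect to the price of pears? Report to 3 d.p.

At P_A = 19 and P_B = 2: Q_A = 444.401.
∂Q_A/∂P_B = -37.9/(2√P_B) = -37.9/(2√2) = -13.3997.
ε = (∂Q_A/∂P_B)(P_B/Q_A) = -13.3997 × (2/444.401) ≈ -0.060.
ε < 0: complements.

-0.060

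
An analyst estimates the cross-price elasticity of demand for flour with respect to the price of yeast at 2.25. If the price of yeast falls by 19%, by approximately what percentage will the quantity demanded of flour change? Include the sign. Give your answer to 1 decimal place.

%ΔQ ≈ ε × %ΔP of yeast = 2.25 × (-19%) = -42.8%.

-42.8%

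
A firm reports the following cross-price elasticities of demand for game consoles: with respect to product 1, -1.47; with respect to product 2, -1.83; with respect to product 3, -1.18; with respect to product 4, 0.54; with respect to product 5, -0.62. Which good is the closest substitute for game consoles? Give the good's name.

Substitutes have ε > 0. Among the positive values, 0.54 (product 4) is largest.

product 4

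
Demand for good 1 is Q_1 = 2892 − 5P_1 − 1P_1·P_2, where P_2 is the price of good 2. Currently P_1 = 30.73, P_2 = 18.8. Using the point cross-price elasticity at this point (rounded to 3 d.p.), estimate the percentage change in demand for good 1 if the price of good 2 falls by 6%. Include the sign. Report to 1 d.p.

At P_1 = 30.73, P_2 = 18.8: Q_1 = 2160.626.
∂Q_1/∂P_2 = -1P_1 = -30.7300.
ε = (∂Q_1/∂P_2)(P_2/Q_1) = -30.7300 × 18.8/2160.626 ≈ -0.267.
%ΔQ_1 ≈ ε × %ΔP_2 = -0.267 × (-6%) = 1.6%.

1.6%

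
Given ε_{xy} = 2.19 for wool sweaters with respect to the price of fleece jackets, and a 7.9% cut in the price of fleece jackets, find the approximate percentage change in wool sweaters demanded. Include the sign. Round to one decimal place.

-17.3%

%ΔQ ≈ ε × %ΔP of fleece jackets = 2.19 × (-7.9%) = -17.3%.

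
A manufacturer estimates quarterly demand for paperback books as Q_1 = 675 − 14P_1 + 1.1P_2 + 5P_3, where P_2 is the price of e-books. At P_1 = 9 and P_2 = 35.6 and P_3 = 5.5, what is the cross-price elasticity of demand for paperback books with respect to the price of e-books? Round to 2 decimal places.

At P_1 = 9 and P_2 = 35.6 and P_3 = 5.5: Q_1 = 615.66.
∂Q_1/∂P_2 = 1.1.
ε = (∂Q_1/∂P_2)(P_2/Q_1) = 1.1 × (35.6/615.66) ≈ 0.06.

0.06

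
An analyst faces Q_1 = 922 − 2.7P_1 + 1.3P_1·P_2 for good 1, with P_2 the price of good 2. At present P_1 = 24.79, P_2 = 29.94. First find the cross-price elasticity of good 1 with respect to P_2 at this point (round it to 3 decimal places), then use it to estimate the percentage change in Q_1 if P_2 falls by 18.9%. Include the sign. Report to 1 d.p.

At P_1 = 24.79, P_2 = 29.94: Q_1 = 1819.943.
∂Q_1/∂P_2 = 1.3P_1 = 32.2270.
ε = (∂Q_1/∂P_2)(P_2/Q_1) = 32.2270 × 29.94/1819.943 ≈ 0.530.
%ΔQ_1 ≈ ε × %ΔP_2 = 0.530 × (-18.9%) = -10.0%.

-10.0%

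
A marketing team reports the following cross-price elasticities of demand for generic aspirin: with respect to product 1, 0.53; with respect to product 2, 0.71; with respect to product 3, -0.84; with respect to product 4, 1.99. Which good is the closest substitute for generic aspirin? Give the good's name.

product 4

Substitutes have ε > 0. Among the positive values, 1.99 (product 4) is largest.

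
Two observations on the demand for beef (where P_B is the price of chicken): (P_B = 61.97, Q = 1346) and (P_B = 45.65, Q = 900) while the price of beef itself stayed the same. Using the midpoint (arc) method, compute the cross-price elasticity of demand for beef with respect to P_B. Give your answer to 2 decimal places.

ΔQ_A = 900 − 1346 = -446; ΔP_B = 45.65 − 61.97 = -16.32.
Midpoints: Q̄_A = 1123.0, P̄_B = 53.81.
ε = (ΔQ_A/Q̄_A)/(ΔP_B/P̄_B) = (-446/1123.0)/(-16.32/53.81) ≈ 1.31.
ε > 0: beef and chicken are substitutes.

1.31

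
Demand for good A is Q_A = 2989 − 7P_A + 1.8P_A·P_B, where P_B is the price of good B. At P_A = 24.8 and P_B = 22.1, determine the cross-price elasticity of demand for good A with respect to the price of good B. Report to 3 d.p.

At P_A = 24.8 and P_B = 22.1: Q_A = 3801.944.
∂Q_A/∂P_B = 1.8P_A = 1.8(24.8) = 44.6400.
ε = (∂Q_A/∂P_B)(P_B/Q_A) = 44.6400 × (22.1/3801.944) ≈ 0.259.

0.259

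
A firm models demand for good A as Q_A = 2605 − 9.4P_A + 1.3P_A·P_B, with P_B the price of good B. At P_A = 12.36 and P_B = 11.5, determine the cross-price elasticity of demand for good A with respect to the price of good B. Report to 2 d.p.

0.07

At P_A = 12.36 and P_B = 11.5: Q_A = 2673.598.
∂Q_A/∂P_B = 1.3P_A = 1.3(12.36) = 16.0680.
ε = (∂Q_A/∂P_B)(P_B/Q_A) = 16.0680 × (11.5/2673.598) ≈ 0.07.
ε > 0: substitutes.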